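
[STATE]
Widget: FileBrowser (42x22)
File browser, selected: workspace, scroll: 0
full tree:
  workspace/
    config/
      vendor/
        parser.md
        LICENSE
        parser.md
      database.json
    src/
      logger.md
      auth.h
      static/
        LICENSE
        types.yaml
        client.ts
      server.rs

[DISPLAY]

> [-] workspace/                          
    [+] config/                           
    [+] src/                              
                                          
                                          
                                          
                                          
                                          
                                          
                                          
                                          
                                          
                                          
                                          
                                          
                                          
                                          
                                          
                                          
                                          
                                          
                                          


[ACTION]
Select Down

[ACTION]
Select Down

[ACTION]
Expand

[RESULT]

  [-] workspace/                          
    [+] config/                           
  > [-] src/                              
      logger.md                           
      auth.h                              
      [+] static/                         
      server.rs                           
                                          
                                          
                                          
                                          
                                          
                                          
                                          
                                          
                                          
                                          
                                          
                                          
                                          
                                          
                                          


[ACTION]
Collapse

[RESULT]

  [-] workspace/                          
    [+] config/                           
  > [+] src/                              
                                          
                                          
                                          
                                          
                                          
                                          
                                          
                                          
                                          
                                          
                                          
                                          
                                          
                                          
                                          
                                          
                                          
                                          
                                          


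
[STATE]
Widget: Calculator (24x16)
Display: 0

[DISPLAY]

                       0
┌───┬───┬───┬───┐       
│ 7 │ 8 │ 9 │ ÷ │       
├───┼───┼───┼───┤       
│ 4 │ 5 │ 6 │ × │       
├───┼───┼───┼───┤       
│ 1 │ 2 │ 3 │ - │       
├───┼───┼───┼───┤       
│ 0 │ . │ = │ + │       
├───┼───┼───┼───┤       
│ C │ MC│ MR│ M+│       
└───┴───┴───┴───┘       
                        
                        
                        
                        


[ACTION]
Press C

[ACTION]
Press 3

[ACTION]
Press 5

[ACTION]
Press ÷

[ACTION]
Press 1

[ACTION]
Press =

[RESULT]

                      35
┌───┬───┬───┬───┐       
│ 7 │ 8 │ 9 │ ÷ │       
├───┼───┼───┼───┤       
│ 4 │ 5 │ 6 │ × │       
├───┼───┼───┼───┤       
│ 1 │ 2 │ 3 │ - │       
├───┼───┼───┼───┤       
│ 0 │ . │ = │ + │       
├───┼───┼───┼───┤       
│ C │ MC│ MR│ M+│       
└───┴───┴───┴───┘       
                        
                        
                        
                        


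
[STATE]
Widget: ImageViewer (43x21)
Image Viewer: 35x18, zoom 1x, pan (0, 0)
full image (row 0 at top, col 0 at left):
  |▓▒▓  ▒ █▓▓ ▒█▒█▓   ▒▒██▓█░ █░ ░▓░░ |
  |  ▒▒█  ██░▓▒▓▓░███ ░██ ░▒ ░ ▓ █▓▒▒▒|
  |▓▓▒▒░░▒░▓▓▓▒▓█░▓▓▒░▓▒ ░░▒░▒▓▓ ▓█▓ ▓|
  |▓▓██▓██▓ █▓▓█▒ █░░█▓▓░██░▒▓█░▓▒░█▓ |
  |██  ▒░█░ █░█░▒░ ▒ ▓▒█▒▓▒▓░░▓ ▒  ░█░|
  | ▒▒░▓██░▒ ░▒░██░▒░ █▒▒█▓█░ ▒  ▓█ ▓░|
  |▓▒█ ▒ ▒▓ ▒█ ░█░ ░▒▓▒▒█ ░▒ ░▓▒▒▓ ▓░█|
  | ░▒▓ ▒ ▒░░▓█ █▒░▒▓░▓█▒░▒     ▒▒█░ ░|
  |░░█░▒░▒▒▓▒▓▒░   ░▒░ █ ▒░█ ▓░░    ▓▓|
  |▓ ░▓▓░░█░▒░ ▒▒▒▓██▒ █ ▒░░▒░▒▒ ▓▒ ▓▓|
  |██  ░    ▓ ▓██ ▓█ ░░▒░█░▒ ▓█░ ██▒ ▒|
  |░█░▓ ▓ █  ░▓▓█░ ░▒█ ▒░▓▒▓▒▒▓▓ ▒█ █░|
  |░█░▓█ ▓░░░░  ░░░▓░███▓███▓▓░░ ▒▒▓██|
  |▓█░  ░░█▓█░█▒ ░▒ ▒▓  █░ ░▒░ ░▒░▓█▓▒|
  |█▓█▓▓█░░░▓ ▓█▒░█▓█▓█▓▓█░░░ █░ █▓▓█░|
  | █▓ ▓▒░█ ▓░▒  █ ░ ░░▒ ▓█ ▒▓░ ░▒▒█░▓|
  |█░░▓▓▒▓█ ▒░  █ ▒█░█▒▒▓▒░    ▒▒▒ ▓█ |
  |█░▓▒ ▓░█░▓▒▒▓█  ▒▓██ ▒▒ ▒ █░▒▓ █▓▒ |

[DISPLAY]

▓▒▓  ▒ █▓▓ ▒█▒█▓   ▒▒██▓█░ █░ ░▓░░         
  ▒▒█  ██░▓▒▓▓░███ ░██ ░▒ ░ ▓ █▓▒▒▒        
▓▓▒▒░░▒░▓▓▓▒▓█░▓▓▒░▓▒ ░░▒░▒▓▓ ▓█▓ ▓        
▓▓██▓██▓ █▓▓█▒ █░░█▓▓░██░▒▓█░▓▒░█▓         
██  ▒░█░ █░█░▒░ ▒ ▓▒█▒▓▒▓░░▓ ▒  ░█░        
 ▒▒░▓██░▒ ░▒░██░▒░ █▒▒█▓█░ ▒  ▓█ ▓░        
▓▒█ ▒ ▒▓ ▒█ ░█░ ░▒▓▒▒█ ░▒ ░▓▒▒▓ ▓░█        
 ░▒▓ ▒ ▒░░▓█ █▒░▒▓░▓█▒░▒     ▒▒█░ ░        
░░█░▒░▒▒▓▒▓▒░   ░▒░ █ ▒░█ ▓░░    ▓▓        
▓ ░▓▓░░█░▒░ ▒▒▒▓██▒ █ ▒░░▒░▒▒ ▓▒ ▓▓        
██  ░    ▓ ▓██ ▓█ ░░▒░█░▒ ▓█░ ██▒ ▒        
░█░▓ ▓ █  ░▓▓█░ ░▒█ ▒░▓▒▓▒▒▓▓ ▒█ █░        
░█░▓█ ▓░░░░  ░░░▓░███▓███▓▓░░ ▒▒▓██        
▓█░  ░░█▓█░█▒ ░▒ ▒▓  █░ ░▒░ ░▒░▓█▓▒        
█▓█▓▓█░░░▓ ▓█▒░█▓█▓█▓▓█░░░ █░ █▓▓█░        
 █▓ ▓▒░█ ▓░▒  █ ░ ░░▒ ▓█ ▒▓░ ░▒▒█░▓        
█░░▓▓▒▓█ ▒░  █ ▒█░█▒▒▓▒░    ▒▒▒ ▓█         
█░▓▒ ▓░█░▓▒▒▓█  ▒▓██ ▒▒ ▒ █░▒▓ █▓▒         
                                           
                                           
                                           


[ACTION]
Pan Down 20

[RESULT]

                                           
                                           
                                           
                                           
                                           
                                           
                                           
                                           
                                           
                                           
                                           
                                           
                                           
                                           
                                           
                                           
                                           
                                           
                                           
                                           
                                           


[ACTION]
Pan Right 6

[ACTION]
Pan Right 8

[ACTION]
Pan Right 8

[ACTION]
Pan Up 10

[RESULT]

█░▒ ▓█░ ██▒ ▒                              
▓▒▓▒▒▓▓ ▒█ █░                              
███▓▓░░ ▒▒▓██                              
░ ░▒░ ░▒░▓█▓▒                              
█░░░ █░ █▓▓█░                              
▓█ ▒▓░ ░▒▒█░▓                              
▒░    ▒▒▒ ▓█                               
▒ ▒ █░▒▓ █▓▒                               
                                           
                                           
                                           
                                           
                                           
                                           
                                           
                                           
                                           
                                           
                                           
                                           
                                           


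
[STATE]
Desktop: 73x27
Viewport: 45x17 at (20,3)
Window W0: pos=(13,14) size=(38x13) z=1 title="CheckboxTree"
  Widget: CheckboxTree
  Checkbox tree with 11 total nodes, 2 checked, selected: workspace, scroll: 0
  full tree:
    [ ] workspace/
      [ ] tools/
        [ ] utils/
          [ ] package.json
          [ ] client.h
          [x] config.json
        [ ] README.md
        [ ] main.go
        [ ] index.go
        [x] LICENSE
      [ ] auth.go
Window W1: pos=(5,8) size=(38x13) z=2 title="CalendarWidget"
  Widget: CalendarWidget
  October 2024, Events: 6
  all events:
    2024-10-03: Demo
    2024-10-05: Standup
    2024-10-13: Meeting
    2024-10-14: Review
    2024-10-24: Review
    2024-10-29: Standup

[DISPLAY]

                                             
                                             
                                             
                                             
                                             
━━━━━━━━━━━━━━━━━━━━━━┓                      
t                     ┃                      
──────────────────────┨                      
tober 2024            ┃                      
 Sa Su                ┃                      
4  5*  6              ┃                      
 12 13*               ┃━━━━━━━┓              
8 19 20               ┃       ┃              
5 26 27               ┃───────┨              
                      ┃       ┃              
                      ┃       ┃              
                      ┃       ┃              


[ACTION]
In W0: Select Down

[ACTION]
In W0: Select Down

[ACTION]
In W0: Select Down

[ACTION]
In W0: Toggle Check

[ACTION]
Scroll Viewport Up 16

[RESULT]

                                             
                                             
                                             
                                             
                                             
                                             
                                             
                                             
━━━━━━━━━━━━━━━━━━━━━━┓                      
t                     ┃                      
──────────────────────┨                      
tober 2024            ┃                      
 Sa Su                ┃                      
4  5*  6              ┃                      
 12 13*               ┃━━━━━━━┓              
8 19 20               ┃       ┃              
5 26 27               ┃───────┨              


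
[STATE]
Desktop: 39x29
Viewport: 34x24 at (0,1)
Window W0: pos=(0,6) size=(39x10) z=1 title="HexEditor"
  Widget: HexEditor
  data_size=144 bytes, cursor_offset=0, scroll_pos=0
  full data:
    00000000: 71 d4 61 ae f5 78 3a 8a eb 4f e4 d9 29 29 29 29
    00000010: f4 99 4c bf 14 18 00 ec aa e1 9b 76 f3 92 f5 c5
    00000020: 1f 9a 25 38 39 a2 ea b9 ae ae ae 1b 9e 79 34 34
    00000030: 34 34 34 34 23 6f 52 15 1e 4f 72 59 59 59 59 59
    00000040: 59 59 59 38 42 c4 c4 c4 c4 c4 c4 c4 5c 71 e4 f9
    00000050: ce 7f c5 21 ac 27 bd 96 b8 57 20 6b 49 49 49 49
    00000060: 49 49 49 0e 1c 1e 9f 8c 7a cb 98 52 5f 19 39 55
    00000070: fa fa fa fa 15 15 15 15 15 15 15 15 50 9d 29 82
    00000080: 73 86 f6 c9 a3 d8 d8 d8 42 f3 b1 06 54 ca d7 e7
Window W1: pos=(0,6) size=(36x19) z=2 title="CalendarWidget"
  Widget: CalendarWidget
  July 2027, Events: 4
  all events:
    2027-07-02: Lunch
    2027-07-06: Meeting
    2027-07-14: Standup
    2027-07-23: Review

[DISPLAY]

                                  
                                  
                                  
                                  
                                  
┏━━━━━━━━━━━━━━━━━━━━━━━━━━━━━━━━━
┃ CalendarWidget                  
┠─────────────────────────────────
┃            July 2027            
┃Mo Tu We Th Fr Sa Su             
┃          1  2*  3  4            
┃ 5  6*  7  8  9 10 11            
┃12 13 14* 15 16 17 18            
┃19 20 21 22 23* 24 25            
┃26 27 28 29 30 31                
┃                                 
┃                                 
┃                                 
┃                                 
┃                                 
┃                                 
┃                                 
┃                                 
┗━━━━━━━━━━━━━━━━━━━━━━━━━━━━━━━━━


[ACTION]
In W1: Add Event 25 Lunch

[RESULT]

                                  
                                  
                                  
                                  
                                  
┏━━━━━━━━━━━━━━━━━━━━━━━━━━━━━━━━━
┃ CalendarWidget                  
┠─────────────────────────────────
┃            July 2027            
┃Mo Tu We Th Fr Sa Su             
┃          1  2*  3  4            
┃ 5  6*  7  8  9 10 11            
┃12 13 14* 15 16 17 18            
┃19 20 21 22 23* 24 25*           
┃26 27 28 29 30 31                
┃                                 
┃                                 
┃                                 
┃                                 
┃                                 
┃                                 
┃                                 
┃                                 
┗━━━━━━━━━━━━━━━━━━━━━━━━━━━━━━━━━


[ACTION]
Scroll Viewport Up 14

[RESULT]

                                  
                                  
                                  
                                  
                                  
                                  
┏━━━━━━━━━━━━━━━━━━━━━━━━━━━━━━━━━
┃ CalendarWidget                  
┠─────────────────────────────────
┃            July 2027            
┃Mo Tu We Th Fr Sa Su             
┃          1  2*  3  4            
┃ 5  6*  7  8  9 10 11            
┃12 13 14* 15 16 17 18            
┃19 20 21 22 23* 24 25*           
┃26 27 28 29 30 31                
┃                                 
┃                                 
┃                                 
┃                                 
┃                                 
┃                                 
┃                                 
┃                                 


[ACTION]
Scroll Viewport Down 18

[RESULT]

                                  
┏━━━━━━━━━━━━━━━━━━━━━━━━━━━━━━━━━
┃ CalendarWidget                  
┠─────────────────────────────────
┃            July 2027            
┃Mo Tu We Th Fr Sa Su             
┃          1  2*  3  4            
┃ 5  6*  7  8  9 10 11            
┃12 13 14* 15 16 17 18            
┃19 20 21 22 23* 24 25*           
┃26 27 28 29 30 31                
┃                                 
┃                                 
┃                                 
┃                                 
┃                                 
┃                                 
┃                                 
┃                                 
┗━━━━━━━━━━━━━━━━━━━━━━━━━━━━━━━━━
                                  
                                  
                                  
                                  


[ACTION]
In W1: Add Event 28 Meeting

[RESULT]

                                  
┏━━━━━━━━━━━━━━━━━━━━━━━━━━━━━━━━━
┃ CalendarWidget                  
┠─────────────────────────────────
┃            July 2027            
┃Mo Tu We Th Fr Sa Su             
┃          1  2*  3  4            
┃ 5  6*  7  8  9 10 11            
┃12 13 14* 15 16 17 18            
┃19 20 21 22 23* 24 25*           
┃26 27 28* 29 30 31               
┃                                 
┃                                 
┃                                 
┃                                 
┃                                 
┃                                 
┃                                 
┃                                 
┗━━━━━━━━━━━━━━━━━━━━━━━━━━━━━━━━━
                                  
                                  
                                  
                                  


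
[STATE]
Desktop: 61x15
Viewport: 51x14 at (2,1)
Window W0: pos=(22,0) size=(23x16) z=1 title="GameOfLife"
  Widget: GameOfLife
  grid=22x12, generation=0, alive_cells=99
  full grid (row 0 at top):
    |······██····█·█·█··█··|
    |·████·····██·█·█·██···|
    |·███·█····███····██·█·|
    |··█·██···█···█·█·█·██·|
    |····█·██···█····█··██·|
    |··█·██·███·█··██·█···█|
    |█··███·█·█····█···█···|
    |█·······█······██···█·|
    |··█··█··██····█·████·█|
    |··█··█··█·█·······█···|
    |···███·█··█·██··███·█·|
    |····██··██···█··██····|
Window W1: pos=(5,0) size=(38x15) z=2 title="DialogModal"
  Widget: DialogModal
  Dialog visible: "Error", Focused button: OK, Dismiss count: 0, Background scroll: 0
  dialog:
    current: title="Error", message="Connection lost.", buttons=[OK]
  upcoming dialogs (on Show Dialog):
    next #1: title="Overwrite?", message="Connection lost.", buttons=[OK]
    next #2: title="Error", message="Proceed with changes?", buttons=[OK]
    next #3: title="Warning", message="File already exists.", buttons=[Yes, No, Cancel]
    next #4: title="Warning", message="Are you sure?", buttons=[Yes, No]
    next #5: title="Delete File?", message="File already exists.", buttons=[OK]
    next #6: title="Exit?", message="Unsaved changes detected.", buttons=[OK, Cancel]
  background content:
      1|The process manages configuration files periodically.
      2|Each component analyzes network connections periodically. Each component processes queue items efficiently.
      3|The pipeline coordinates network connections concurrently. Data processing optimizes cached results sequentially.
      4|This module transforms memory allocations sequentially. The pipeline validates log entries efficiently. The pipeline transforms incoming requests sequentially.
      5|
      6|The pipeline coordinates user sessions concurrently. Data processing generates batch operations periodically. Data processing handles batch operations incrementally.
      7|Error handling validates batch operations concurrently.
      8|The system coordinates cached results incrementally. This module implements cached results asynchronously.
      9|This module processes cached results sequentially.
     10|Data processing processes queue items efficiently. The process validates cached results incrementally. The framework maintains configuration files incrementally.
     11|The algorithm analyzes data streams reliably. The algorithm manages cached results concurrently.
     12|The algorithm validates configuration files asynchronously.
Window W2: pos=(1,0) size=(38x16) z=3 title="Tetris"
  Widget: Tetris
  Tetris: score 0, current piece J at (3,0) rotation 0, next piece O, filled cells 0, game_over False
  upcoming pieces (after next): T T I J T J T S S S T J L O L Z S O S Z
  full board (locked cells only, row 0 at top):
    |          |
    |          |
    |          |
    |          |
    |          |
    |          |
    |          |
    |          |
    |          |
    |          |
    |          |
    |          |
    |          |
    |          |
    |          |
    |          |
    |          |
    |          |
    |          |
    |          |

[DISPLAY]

 Tetris                             ┃   ┃ ┃        
────────────────────────────────────┨───┨─┨        
          │Next:                    ┃ fi┃ ┃        
          │▓▓                       ┃onn┃·┃        
          │▓▓                       ┃con┃·┃        
          │                         ┃oca┃█┃        
          │                         ┃   ┃█┃        
          │                         ┃sio┃█┃        
          │Score:                   ┃era┃·┃        
          │0                        ┃ult┃·┃        
          │                         ┃lts┃█┃        
          │                         ┃tem┃·┃        
          │                         ┃ms ┃·┃        
          │                         ┃━━━┛█┃        


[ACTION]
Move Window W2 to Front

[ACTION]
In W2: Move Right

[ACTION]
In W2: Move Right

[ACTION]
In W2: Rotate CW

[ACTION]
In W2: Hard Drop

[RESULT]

 Tetris                             ┃   ┃ ┃        
────────────────────────────────────┨───┨─┨        
          │Next:                    ┃ fi┃ ┃        
          │ ▒                       ┃onn┃·┃        
          │▒▒▒                      ┃con┃·┃        
          │                         ┃oca┃█┃        
          │                         ┃   ┃█┃        
          │                         ┃sio┃█┃        
          │Score:                   ┃era┃·┃        
          │0                        ┃ult┃·┃        
          │                         ┃lts┃█┃        
     ██   │                         ┃tem┃·┃        
     █    │                         ┃ms ┃·┃        
     █    │                         ┃━━━┛█┃        


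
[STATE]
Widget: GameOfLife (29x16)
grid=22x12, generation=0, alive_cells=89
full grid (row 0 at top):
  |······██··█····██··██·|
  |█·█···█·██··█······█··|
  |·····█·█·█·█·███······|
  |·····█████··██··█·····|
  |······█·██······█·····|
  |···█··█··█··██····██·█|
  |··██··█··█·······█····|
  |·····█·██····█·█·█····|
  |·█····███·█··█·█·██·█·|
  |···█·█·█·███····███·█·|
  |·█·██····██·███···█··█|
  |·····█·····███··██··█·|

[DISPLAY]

Gen: 0                       
······██··█····██··██·       
█·█···█·██··█······█··       
·····█·█·█·█·███······       
·····█████··██··█·····       
······█·██······█·····       
···█··█··█··██····██·█       
··██··█··█·······█····       
·····█·██····█·█·█····       
·█····███·█··█·█·██·█·       
···█·█·█·███····███·█·       
·█·██····██·███···█··█       
·····█·····███··██··█·       
                             
                             
                             


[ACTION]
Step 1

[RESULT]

Gen: 1                       
······████·········██·       
·····█···█·███··█··██·       
·····█·····█··██······       
·····█······██··█·····       
··········█······█····       
··██·██··██······██···       
··█████··█··███·██····       
··█··█···········█····       
····██····███··█······       
···█·█·█·······██···██       
··██·██·██····██··█·██       
····█·····██··█··█····       
                             
                             
                             


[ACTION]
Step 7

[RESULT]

Gen: 8                       
···················██·       
·····█·············██·       
···██·██··············       
···█···█··············       
···█··█···············       
···███······█·········       
·██··········██·······       
·█·█·······█·█·····█··       
··██·······██······██·       
····████···········█·█       
···██·██······█··███·█       
······██······███████·       
                             
                             
                             


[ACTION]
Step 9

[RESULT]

Gen: 17                      
···················██·       
···················██·       
·····█·██·············       
···██··█··············       
······██··············       
··█···██··█·█·········       
···██·██·█············       
···█·····█···█········       
····██················       
··█······███··········       
··█···█·██·····█······       
···███·······█·█······       
                             
                             
                             


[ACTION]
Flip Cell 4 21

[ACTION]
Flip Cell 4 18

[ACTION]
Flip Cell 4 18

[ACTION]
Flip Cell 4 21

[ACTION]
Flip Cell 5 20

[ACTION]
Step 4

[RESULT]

Gen: 21                      
···················██·       
······█·█··········██·       
········█·············       
····██················       
···█···█··············       
····███·███···········       
·····█···██···········       
··█···█··██···········       
·········█············       
·█·····███·█··········       
·██···█···█···········       
···███················       
                             
                             
                             


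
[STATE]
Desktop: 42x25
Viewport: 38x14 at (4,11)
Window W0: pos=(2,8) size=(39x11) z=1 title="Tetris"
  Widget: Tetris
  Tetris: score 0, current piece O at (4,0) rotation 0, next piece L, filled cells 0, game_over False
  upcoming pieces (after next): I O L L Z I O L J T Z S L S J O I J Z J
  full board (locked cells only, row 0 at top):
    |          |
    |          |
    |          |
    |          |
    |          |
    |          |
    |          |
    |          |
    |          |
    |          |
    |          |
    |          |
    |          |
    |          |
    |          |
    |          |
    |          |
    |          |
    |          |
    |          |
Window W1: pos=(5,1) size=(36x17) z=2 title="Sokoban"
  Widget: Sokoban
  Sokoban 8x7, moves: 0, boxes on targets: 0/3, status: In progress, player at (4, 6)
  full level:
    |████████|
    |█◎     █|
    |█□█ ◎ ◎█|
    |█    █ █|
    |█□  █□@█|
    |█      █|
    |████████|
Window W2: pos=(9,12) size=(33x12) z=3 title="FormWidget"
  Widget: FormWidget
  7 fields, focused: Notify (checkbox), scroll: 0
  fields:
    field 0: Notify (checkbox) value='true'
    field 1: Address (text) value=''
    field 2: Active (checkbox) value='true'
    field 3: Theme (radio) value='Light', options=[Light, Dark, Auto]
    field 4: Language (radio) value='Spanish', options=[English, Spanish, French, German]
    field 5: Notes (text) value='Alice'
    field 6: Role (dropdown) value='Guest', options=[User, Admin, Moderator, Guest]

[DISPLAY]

 ┃Moves: 0  0/3                     ┃ 
 ┃   ┏━━━━━━━━━━━━━━━━━━━━━━━━━━━━━━━┓
 ┃   ┃ FormWidget                    ┃
 ┃   ┠───────────────────────────────┨
 ┃   ┃> Notify:     [x]              ┃
 ┃   ┃  Address:    [               ]┃
 ┗━━━┃  Active:     [x]              ┃
━━━━━┃  Theme:      (●) Light  ( ) Da┃
     ┃  Language:   ( ) English  (●) ┃
     ┃  Notes:      [Alice          ]┃
     ┃  Role:       [Guest         ▼]┃
     ┃                               ┃
     ┗━━━━━━━━━━━━━━━━━━━━━━━━━━━━━━━┛
                                      


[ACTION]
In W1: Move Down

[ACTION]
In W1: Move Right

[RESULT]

 ┃Moves: 1  0/3                     ┃ 
 ┃   ┏━━━━━━━━━━━━━━━━━━━━━━━━━━━━━━━┓
 ┃   ┃ FormWidget                    ┃
 ┃   ┠───────────────────────────────┨
 ┃   ┃> Notify:     [x]              ┃
 ┃   ┃  Address:    [               ]┃
 ┗━━━┃  Active:     [x]              ┃
━━━━━┃  Theme:      (●) Light  ( ) Da┃
     ┃  Language:   ( ) English  (●) ┃
     ┃  Notes:      [Alice          ]┃
     ┃  Role:       [Guest         ▼]┃
     ┃                               ┃
     ┗━━━━━━━━━━━━━━━━━━━━━━━━━━━━━━━┛
                                      


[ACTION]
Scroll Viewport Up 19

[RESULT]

                                      
 ┏━━━━━━━━━━━━━━━━━━━━━━━━━━━━━━━━━━┓ 
 ┃ Sokoban                          ┃ 
 ┠──────────────────────────────────┨ 
 ┃████████                          ┃ 
 ┃█◎     █                          ┃ 
 ┃█□█ ◎ ◎█                          ┃ 
 ┃█    █ █                          ┃ 
━┃█□  █□ █                          ┃ 
T┃█     @█                          ┃ 
─┃████████                          ┃ 
 ┃Moves: 1  0/3                     ┃ 
 ┃   ┏━━━━━━━━━━━━━━━━━━━━━━━━━━━━━━━┓
 ┃   ┃ FormWidget                    ┃


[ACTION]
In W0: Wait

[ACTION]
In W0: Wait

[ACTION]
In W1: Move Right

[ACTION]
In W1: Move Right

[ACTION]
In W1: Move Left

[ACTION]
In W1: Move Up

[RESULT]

                                      
 ┏━━━━━━━━━━━━━━━━━━━━━━━━━━━━━━━━━━┓ 
 ┃ Sokoban                          ┃ 
 ┠──────────────────────────────────┨ 
 ┃████████                          ┃ 
 ┃█◎     █                          ┃ 
 ┃█□█ ◎ ◎█                          ┃ 
 ┃█    █ █                          ┃ 
━┃█□  █□ █                          ┃ 
T┃█    @ █                          ┃ 
─┃████████                          ┃ 
 ┃Moves: 2  0/3                     ┃ 
 ┃   ┏━━━━━━━━━━━━━━━━━━━━━━━━━━━━━━━┓
 ┃   ┃ FormWidget                    ┃


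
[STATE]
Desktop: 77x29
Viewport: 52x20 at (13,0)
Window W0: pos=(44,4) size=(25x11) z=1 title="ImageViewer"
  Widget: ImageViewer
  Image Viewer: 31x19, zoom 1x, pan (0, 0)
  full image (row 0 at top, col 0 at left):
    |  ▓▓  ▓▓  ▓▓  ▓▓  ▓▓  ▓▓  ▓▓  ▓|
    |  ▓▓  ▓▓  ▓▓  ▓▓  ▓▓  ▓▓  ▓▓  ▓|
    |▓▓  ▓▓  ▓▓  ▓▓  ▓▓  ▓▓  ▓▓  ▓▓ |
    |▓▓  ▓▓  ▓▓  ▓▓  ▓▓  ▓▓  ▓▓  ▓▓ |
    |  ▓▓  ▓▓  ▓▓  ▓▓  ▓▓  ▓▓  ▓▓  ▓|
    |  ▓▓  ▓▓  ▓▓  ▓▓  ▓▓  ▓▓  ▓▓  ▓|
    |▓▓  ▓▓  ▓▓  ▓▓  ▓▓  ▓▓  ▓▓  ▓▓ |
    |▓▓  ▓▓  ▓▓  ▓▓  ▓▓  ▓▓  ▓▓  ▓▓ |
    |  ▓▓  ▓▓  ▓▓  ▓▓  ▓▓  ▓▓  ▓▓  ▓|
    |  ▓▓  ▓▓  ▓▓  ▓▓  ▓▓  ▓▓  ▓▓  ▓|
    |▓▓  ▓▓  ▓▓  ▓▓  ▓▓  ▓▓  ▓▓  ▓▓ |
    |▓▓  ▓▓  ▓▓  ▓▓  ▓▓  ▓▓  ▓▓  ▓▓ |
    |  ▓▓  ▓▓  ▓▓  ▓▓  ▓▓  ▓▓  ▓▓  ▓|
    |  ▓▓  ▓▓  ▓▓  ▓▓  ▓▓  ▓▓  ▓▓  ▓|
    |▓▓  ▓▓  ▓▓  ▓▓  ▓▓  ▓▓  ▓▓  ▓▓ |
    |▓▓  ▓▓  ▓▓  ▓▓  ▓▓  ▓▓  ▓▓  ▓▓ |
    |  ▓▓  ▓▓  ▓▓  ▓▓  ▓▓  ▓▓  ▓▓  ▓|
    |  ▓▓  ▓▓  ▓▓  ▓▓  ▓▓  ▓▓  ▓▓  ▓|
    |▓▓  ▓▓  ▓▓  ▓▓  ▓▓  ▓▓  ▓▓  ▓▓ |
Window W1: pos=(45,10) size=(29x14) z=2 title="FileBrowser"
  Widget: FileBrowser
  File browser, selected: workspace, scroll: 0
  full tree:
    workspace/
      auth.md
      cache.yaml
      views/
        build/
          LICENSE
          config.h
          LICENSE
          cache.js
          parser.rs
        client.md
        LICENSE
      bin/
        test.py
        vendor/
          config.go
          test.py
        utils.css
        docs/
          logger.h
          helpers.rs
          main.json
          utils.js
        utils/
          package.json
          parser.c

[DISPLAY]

                                                    
                                                    
                                                    
                                                    
                               ┏━━━━━━━━━━━━━━━━━━━━
                               ┃ ImageViewer        
                               ┠────────────────────
                               ┃  ▓▓  ▓▓  ▓▓  ▓▓  ▓▓
                               ┃  ▓▓  ▓▓  ▓▓  ▓▓  ▓▓
                               ┃▓▓  ▓▓  ▓▓  ▓▓  ▓▓  
                               ┃┏━━━━━━━━━━━━━━━━━━━
                               ┃┃ FileBrowser       
                               ┃┠───────────────────
                               ┃┃> [-] workspace/   
                               ┗┃    auth.md        
                                ┃    cache.yaml     
                                ┃    [+] views/     
                                ┃    [+] bin/       
                                ┃                   
                                ┃                   


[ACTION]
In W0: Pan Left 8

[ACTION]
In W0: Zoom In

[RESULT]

                                                    
                                                    
                                                    
                                                    
                               ┏━━━━━━━━━━━━━━━━━━━━
                               ┃ ImageViewer        
                               ┠────────────────────
                               ┃    ▓▓▓▓    ▓▓▓▓    
                               ┃    ▓▓▓▓    ▓▓▓▓    
                               ┃    ▓▓▓▓    ▓▓▓▓    
                               ┃┏━━━━━━━━━━━━━━━━━━━
                               ┃┃ FileBrowser       
                               ┃┠───────────────────
                               ┃┃> [-] workspace/   
                               ┗┃    auth.md        
                                ┃    cache.yaml     
                                ┃    [+] views/     
                                ┃    [+] bin/       
                                ┃                   
                                ┃                   


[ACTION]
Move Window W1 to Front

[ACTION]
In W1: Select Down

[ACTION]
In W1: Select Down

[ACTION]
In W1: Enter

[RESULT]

                                                    
                                                    
                                                    
                                                    
                               ┏━━━━━━━━━━━━━━━━━━━━
                               ┃ ImageViewer        
                               ┠────────────────────
                               ┃    ▓▓▓▓    ▓▓▓▓    
                               ┃    ▓▓▓▓    ▓▓▓▓    
                               ┃    ▓▓▓▓    ▓▓▓▓    
                               ┃┏━━━━━━━━━━━━━━━━━━━
                               ┃┃ FileBrowser       
                               ┃┠───────────────────
                               ┃┃  [-] workspace/   
                               ┗┃    auth.md        
                                ┃  > cache.yaml     
                                ┃    [+] views/     
                                ┃    [+] bin/       
                                ┃                   
                                ┃                   
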